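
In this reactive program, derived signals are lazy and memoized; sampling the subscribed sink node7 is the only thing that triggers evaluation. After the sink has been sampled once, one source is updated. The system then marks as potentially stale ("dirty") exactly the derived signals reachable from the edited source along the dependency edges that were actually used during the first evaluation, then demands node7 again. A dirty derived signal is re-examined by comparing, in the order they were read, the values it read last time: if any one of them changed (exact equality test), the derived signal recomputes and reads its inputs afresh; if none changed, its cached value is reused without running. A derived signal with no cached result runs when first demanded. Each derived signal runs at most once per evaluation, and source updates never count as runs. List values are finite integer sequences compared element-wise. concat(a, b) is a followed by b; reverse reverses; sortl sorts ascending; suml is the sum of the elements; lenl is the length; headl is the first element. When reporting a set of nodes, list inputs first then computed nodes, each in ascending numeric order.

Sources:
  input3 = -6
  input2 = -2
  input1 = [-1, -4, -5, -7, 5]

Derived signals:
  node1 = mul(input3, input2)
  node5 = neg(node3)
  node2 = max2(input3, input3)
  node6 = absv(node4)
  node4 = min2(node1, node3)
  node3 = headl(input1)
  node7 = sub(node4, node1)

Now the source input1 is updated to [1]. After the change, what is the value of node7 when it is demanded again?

Demanding node7 again yields -11.

First demand of the output computes:
  node1 = mul(-6, -2) = 12
  node3 = headl([-1, -4, -5, -7, 5]) = -1
  node4 = min2(12, -1) = -1
  node7 = sub(-1, 12) = -13

After the edit, cleaning proceeds:
  node3: a read changed (input1 [-1, -4, -5, -7, 5]->[1]) — executes, giving 1.
  node4: a read changed (node3 -1->1) — executes, giving 1.
  node7: a read changed (node4 -1->1) — executes, giving -11.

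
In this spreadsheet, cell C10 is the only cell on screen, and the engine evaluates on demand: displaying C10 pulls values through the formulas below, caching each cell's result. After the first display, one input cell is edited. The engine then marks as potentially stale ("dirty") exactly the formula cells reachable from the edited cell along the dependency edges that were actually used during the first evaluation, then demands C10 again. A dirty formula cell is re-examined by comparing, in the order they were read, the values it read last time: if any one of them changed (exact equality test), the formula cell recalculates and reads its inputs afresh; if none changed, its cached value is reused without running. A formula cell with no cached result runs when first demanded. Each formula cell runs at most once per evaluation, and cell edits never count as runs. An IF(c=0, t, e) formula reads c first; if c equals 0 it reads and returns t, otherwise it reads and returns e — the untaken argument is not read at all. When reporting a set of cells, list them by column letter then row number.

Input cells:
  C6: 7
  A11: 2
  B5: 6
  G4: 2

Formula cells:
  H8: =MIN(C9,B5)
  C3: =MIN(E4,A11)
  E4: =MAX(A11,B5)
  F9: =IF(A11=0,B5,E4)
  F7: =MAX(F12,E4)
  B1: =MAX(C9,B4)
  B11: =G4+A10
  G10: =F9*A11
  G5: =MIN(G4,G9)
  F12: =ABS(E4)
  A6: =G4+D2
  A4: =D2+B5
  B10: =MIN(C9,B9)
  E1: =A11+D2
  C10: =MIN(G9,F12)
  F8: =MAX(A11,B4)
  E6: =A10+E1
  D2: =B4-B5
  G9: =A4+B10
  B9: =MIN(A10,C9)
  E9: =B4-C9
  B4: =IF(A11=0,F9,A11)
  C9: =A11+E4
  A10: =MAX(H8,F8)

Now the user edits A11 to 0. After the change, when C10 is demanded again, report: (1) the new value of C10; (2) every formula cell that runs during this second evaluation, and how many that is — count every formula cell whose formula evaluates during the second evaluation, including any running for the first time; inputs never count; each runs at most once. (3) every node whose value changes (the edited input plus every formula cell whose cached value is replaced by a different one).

Initial pass — values computed on the first demand:
  B4 = IF(A11=0: A11=2 -> else branch A11) = 2
  D2 = 2 - 6 = -4
  A4 = -4 + 6 = 2
  E4 = MAX(2, 6) = 6
  C9 = 2 + 6 = 8
  F8 = MAX(2, 2) = 2
  F12 = ABS(6) = 6
  H8 = MIN(8, 6) = 6
  A10 = MAX(6, 2) = 6
  B9 = MIN(6, 8) = 6
  B10 = MIN(8, 6) = 6
  G9 = 2 + 6 = 8
  C10 = MIN(8, 6) = 6

Second demand — change propagation:
  E4: re-runs because A11 2->0; new result 6 (unchanged).
  C9: re-runs because A11 2->0; new result 6.
  F9: newly demanded (no cache) — executes and yields 6.
  B4: re-runs because A11 2->0; A11 2->0; new result 6.
  D2: re-runs because B4 2->6; new result 0.
  A4: re-runs because D2 -4->0; new result 6.
  F8: re-runs because A11 2->0; B4 2->6; new result 6.
  F12: re-examined; everything it read last time is the same (E4 unchanged) — cache 6 kept, no run.
  H8: re-runs because C9 8->6; new result 6 (unchanged).
  A10: re-runs because F8 2->6; new result 6 (unchanged).
  B9: re-runs because C9 8->6; new result 6 (unchanged).
  B10: re-runs because C9 8->6; new result 6 (unchanged).
  G9: re-runs because A4 2->6; new result 12.
  C10: re-runs because G9 8->12; new result 6 (unchanged).

The important point: the flipped condition pulls in fresh nodes; F9 runs for the first time.

C10 now evaluates to 6.
Run set: A4, A10, B4, B9, B10, C9, C10, D2, E4, F8, F9, G9, H8 (13 run).
Changed values: A4, A11, B4, C9, D2, F8, G9.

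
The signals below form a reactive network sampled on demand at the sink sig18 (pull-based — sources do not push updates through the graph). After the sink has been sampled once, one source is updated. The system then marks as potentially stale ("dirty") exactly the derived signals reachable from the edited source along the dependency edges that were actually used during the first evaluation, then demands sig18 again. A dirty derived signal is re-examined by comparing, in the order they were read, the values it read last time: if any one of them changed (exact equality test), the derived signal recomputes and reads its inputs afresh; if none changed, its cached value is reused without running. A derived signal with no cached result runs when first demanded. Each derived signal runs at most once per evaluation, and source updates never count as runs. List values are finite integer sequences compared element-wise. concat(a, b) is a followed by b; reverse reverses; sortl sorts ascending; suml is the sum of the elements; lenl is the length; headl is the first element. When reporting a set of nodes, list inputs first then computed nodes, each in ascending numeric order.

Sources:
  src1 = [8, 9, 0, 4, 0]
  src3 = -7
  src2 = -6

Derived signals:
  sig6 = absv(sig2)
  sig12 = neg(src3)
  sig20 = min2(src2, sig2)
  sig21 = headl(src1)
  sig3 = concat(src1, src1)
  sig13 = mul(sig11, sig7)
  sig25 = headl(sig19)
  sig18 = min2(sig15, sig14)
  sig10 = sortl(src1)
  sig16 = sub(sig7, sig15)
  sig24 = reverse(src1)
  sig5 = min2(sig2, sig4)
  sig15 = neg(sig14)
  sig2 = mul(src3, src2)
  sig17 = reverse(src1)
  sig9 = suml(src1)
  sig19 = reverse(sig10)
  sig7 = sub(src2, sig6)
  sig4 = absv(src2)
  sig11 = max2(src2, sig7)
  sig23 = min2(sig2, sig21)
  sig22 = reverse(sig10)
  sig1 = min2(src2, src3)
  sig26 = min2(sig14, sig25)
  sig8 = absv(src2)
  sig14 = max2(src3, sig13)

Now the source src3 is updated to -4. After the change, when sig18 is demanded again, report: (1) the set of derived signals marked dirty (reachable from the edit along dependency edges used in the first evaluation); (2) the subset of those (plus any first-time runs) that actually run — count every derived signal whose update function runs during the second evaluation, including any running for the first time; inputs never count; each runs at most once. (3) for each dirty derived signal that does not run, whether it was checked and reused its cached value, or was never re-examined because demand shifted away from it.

Dirty set: sig2, sig6, sig7, sig11, sig13, sig14, sig15, sig18.
Run set: sig2, sig6, sig7, sig11, sig13, sig14, sig15, sig18 (8 run).
All dirty derived signals ended up running.

Initial pass — values computed on the first demand:
  sig2 = mul(-7, -6) = 42
  sig6 = absv(42) = 42
  sig7 = sub(-6, 42) = -48
  sig11 = max2(-6, -48) = -6
  sig13 = mul(-6, -48) = 288
  sig14 = max2(-7, 288) = 288
  sig15 = neg(288) = -288
  sig18 = min2(-288, 288) = -288

Second demand — change propagation:
  sig2: re-runs because src3 -7->-4; new result 24.
  sig6: re-runs because sig2 42->24; new result 24.
  sig7: re-runs because sig6 42->24; new result -30.
  sig11: re-runs because sig7 -48->-30; new result -6 (unchanged).
  sig13: re-runs because sig7 -48->-30; new result 180.
  sig14: re-runs because src3 -7->-4; sig13 288->180; new result 180.
  sig15: re-runs because sig14 288->180; new result -180.
  sig18: re-runs because sig15 -288->-180; sig14 288->180; new result -180.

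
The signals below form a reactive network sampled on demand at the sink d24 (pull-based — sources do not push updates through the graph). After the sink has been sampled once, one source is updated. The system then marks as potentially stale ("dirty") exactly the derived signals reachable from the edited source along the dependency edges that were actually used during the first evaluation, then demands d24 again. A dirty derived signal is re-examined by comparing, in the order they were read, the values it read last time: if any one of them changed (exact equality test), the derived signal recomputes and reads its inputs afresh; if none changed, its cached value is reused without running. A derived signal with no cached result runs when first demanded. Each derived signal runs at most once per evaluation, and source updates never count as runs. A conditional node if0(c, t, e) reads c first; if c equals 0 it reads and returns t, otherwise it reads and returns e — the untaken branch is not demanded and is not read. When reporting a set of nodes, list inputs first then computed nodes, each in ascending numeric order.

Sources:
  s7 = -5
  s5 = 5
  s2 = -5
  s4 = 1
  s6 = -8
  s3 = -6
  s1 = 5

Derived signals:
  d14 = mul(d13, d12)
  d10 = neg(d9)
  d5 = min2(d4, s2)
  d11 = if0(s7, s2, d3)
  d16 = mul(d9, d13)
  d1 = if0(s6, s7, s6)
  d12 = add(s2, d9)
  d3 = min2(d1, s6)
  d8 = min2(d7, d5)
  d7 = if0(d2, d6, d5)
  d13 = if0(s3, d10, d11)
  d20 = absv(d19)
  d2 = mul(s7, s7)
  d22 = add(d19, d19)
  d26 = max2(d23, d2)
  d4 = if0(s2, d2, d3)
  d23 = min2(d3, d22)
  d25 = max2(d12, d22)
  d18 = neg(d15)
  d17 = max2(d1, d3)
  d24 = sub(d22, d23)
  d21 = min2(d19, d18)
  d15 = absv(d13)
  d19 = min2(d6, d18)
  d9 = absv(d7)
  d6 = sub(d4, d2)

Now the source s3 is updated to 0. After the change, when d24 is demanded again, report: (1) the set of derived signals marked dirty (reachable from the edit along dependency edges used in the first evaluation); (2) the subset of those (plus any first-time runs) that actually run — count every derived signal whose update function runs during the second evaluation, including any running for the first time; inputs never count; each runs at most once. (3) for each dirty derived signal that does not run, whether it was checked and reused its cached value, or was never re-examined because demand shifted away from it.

Dirty set: d13, d15, d18, d19, d22, d23, d24.
Run set: d5, d7, d9, d10, d13 (5 run).
Re-examined without running (cache reused): d15, d18, d19, d22, d23, d24.
The important point: the flipped condition pulls in fresh nodes; d5, d7, d9, d10 run for the first time.

Initial pass — values computed on the first demand:
  d1 = if0(s6=-8 -> else branch s6) = -8
  d2 = mul(-5, -5) = 25
  d3 = min2(-8, -8) = -8
  d4 = if0(s2=-5 -> else branch d3) = -8
  d6 = sub(-8, 25) = -33
  d11 = if0(s7=-5 -> else branch d3) = -8
  d13 = if0(s3=-6 -> else branch d11) = -8
  d15 = absv(-8) = 8
  d18 = neg(8) = -8
  d19 = min2(-33, -8) = -33
  d22 = add(-33, -33) = -66
  d23 = min2(-8, -66) = -66
  d24 = sub(-66, -66) = 0

Second demand — change propagation:
  d5: newly demanded (no cache) — executes and yields -8.
  d7: newly demanded (no cache) — executes and yields -8.
  d9: newly demanded (no cache) — executes and yields 8.
  d10: newly demanded (no cache) — executes and yields -8.
  d13: re-runs because s3 -6->0; new result -8 (unchanged).
  d15: re-examined; everything it read last time is the same (d13 unchanged) — cache 8 kept, no run.
  d18: re-examined; everything it read last time is the same (d15 unchanged) — cache -8 kept, no run.
  d19: re-examined; everything it read last time is the same (d6 unchanged, d18 unchanged) — cache -33 kept, no run.
  d22: re-examined; everything it read last time is the same (d19 unchanged, d19 unchanged) — cache -66 kept, no run.
  d23: re-examined; everything it read last time is the same (d3 unchanged, d22 unchanged) — cache -66 kept, no run.
  d24: re-examined; everything it read last time is the same (d22 unchanged, d23 unchanged) — cache 0 kept, no run.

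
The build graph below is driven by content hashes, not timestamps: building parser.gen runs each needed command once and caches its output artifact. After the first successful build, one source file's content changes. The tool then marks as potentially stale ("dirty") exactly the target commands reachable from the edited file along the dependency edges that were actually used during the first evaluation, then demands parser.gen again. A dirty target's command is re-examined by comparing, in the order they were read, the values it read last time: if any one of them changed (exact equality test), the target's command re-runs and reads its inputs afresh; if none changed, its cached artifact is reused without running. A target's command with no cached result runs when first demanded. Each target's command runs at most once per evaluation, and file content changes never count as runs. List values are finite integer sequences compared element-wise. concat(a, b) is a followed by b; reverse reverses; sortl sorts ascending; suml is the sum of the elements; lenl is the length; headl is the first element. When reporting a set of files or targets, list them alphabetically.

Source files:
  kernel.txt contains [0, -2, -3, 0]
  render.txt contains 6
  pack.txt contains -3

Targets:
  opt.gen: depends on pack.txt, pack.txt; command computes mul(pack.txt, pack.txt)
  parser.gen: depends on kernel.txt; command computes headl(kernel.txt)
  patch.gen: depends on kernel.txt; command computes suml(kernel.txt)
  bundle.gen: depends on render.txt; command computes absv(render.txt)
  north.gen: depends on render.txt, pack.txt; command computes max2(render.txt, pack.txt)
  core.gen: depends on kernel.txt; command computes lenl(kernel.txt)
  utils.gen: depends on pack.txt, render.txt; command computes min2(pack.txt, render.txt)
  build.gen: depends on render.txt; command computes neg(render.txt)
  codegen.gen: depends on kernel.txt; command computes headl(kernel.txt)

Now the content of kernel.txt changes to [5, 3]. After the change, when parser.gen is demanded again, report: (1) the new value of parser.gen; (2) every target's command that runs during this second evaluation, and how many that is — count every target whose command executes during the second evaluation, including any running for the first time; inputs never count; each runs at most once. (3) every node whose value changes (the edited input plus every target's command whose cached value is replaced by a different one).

Initial pass — values computed on the first demand:
  parser.gen = headl([0, -2, -3, 0]) = 0

Second demand — change propagation:
  parser.gen: re-runs because kernel.txt [0, -2, -3, 0]->[5, 3]; new result 5.

parser.gen now evaluates to 5.
Run set: parser.gen (1 run).
Changed values: kernel.txt, parser.gen.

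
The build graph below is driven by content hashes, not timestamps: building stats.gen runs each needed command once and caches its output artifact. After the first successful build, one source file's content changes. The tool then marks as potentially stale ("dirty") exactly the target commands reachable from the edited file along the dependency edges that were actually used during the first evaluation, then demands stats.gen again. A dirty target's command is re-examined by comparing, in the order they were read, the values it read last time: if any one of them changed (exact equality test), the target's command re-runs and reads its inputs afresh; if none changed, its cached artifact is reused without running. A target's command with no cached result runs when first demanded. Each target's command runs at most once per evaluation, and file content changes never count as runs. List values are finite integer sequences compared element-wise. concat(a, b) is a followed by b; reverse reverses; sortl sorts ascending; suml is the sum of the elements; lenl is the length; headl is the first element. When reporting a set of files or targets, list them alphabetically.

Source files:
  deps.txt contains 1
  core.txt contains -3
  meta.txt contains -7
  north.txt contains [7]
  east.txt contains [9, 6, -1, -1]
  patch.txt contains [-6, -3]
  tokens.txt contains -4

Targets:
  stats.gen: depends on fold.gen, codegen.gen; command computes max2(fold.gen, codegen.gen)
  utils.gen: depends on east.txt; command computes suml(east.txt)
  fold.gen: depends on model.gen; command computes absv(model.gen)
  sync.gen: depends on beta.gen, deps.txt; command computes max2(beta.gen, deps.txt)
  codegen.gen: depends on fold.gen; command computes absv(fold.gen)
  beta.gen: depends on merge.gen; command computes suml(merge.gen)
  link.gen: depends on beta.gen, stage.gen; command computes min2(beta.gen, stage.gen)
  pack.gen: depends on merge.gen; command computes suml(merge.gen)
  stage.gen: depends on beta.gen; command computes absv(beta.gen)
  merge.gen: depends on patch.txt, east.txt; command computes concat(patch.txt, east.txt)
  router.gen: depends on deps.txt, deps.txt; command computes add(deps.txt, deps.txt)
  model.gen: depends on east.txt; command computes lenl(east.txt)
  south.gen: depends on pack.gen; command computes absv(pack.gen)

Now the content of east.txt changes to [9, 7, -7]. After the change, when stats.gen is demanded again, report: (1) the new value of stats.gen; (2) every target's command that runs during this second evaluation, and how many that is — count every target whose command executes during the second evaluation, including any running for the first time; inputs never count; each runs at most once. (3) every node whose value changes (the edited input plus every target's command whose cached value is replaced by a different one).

Initial pass — values computed on the first demand:
  model.gen = lenl([9, 6, -1, -1]) = 4
  fold.gen = absv(4) = 4
  codegen.gen = absv(4) = 4
  stats.gen = max2(4, 4) = 4

Second demand — change propagation:
  model.gen: re-runs because east.txt [9, 6, -1, -1]->[9, 7, -7]; new result 3.
  fold.gen: re-runs because model.gen 4->3; new result 3.
  codegen.gen: re-runs because fold.gen 4->3; new result 3.
  stats.gen: re-runs because fold.gen 4->3; codegen.gen 4->3; new result 3.

stats.gen now evaluates to 3.
Run set: codegen.gen, fold.gen, model.gen, stats.gen (4 run).
Changed values: codegen.gen, east.txt, fold.gen, model.gen, stats.gen.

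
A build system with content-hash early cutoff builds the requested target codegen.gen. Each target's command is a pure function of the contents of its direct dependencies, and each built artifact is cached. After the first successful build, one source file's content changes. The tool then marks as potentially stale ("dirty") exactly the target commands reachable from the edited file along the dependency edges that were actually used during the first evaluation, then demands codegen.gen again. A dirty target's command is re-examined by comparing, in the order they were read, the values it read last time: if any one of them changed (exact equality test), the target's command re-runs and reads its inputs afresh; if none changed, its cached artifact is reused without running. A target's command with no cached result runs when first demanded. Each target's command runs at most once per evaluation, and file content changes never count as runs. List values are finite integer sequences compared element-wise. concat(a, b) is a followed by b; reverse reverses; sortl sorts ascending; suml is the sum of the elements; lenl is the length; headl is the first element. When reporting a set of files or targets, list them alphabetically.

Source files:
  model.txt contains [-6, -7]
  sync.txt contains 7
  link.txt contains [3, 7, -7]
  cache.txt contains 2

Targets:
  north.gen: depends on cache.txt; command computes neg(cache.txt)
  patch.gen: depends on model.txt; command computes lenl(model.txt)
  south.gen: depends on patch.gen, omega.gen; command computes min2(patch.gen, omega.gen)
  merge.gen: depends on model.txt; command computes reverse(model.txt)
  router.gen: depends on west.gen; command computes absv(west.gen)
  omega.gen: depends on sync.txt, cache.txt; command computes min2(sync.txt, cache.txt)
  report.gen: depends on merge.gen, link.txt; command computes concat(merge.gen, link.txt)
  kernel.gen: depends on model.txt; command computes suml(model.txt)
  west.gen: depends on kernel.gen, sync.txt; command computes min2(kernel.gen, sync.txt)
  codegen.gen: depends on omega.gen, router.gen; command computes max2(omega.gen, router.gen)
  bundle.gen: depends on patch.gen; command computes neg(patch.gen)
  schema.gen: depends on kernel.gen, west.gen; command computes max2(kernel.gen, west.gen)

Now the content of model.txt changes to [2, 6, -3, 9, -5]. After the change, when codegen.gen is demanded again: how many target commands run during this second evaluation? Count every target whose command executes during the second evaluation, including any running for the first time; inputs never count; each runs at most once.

Target commands that run: codegen.gen, kernel.gen, router.gen, west.gen — 4 in total.

First evaluation (everything demanded from the output):
  kernel.gen = suml([-6, -7]) = -13
  omega.gen = min2(7, 2) = 2
  west.gen = min2(-13, 7) = -13
  router.gen = absv(-13) = 13
  codegen.gen = max2(2, 13) = 13

Propagation after the edit:
  kernel.gen: runs — model.txt [-6, -7]->[2, 6, -3, 9, -5]; result 9.
  west.gen: runs — kernel.gen -13->9; result 7.
  router.gen: runs — west.gen -13->7; result 7.
  codegen.gen: runs — router.gen 13->7; result 7.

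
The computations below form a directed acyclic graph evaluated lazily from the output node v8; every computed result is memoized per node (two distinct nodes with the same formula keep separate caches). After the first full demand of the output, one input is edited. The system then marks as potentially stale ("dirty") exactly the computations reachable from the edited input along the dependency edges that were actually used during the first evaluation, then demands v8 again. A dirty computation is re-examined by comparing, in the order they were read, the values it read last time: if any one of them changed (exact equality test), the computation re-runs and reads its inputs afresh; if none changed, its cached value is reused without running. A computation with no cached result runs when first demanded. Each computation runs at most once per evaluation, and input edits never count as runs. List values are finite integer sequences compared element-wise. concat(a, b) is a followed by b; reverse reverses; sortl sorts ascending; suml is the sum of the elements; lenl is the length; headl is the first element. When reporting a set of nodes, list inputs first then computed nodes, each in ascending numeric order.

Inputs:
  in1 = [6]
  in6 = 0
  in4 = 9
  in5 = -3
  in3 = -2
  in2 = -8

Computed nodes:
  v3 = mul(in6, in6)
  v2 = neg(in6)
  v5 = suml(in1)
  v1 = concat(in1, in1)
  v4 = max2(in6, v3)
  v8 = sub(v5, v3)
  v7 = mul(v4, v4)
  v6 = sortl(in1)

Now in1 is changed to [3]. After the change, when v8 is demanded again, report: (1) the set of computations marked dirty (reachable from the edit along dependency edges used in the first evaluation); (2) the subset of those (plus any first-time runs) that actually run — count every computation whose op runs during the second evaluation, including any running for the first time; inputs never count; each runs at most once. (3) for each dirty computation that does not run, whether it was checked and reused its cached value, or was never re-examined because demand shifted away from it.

The edit dirties: v5, v8.
2 computations run: v5, v8.
No dirty computation escaped a run.

First demand of the output computes:
  v3 = mul(0, 0) = 0
  v5 = suml([6]) = 6
  v8 = sub(6, 0) = 6

After the edit, cleaning proceeds:
  v5: a read changed (in1 [6]->[3]) — executes, giving 3.
  v8: a read changed (v5 6->3) — executes, giving 3.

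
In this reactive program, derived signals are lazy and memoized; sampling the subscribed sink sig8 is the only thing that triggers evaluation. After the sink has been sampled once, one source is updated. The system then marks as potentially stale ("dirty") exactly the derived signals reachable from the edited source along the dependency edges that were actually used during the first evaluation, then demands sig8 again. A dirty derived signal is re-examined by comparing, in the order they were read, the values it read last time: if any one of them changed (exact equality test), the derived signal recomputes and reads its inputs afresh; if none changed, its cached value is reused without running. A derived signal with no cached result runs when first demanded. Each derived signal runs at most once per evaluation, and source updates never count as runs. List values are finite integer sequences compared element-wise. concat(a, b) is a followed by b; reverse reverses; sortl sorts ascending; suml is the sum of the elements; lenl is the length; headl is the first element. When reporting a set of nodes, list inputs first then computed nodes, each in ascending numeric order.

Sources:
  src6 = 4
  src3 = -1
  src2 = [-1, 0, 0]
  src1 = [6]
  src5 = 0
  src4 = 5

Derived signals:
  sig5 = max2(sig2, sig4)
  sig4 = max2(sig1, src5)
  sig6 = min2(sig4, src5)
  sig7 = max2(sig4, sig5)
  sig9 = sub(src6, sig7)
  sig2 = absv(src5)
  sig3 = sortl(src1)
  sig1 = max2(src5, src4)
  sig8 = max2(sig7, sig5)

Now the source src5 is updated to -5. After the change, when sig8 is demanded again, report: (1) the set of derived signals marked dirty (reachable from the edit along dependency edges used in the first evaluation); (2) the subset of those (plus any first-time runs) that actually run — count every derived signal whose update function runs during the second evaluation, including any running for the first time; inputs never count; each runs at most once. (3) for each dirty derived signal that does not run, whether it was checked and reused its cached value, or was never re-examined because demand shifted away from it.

The edit dirties: sig1, sig2, sig4, sig5, sig7, sig8.
4 derived signals run: sig1, sig2, sig4, sig5.
Cache hits after checking: sig7, sig8.
Note where the cutoff bites: sig7 is checked, finds nothing changed, and keeps its cache.

First demand of the output computes:
  sig1 = max2(0, 5) = 5
  sig2 = absv(0) = 0
  sig4 = max2(5, 0) = 5
  sig5 = max2(0, 5) = 5
  sig7 = max2(5, 5) = 5
  sig8 = max2(5, 5) = 5

After the edit, cleaning proceeds:
  sig1: a read changed (src5 0->-5) — executes, giving 5 — identical to its old value.
  sig2: a read changed (src5 0->-5) — executes, giving 5.
  sig4: a read changed (src5 0->-5) — executes, giving 5 — identical to its old value.
  sig5: a read changed (sig2 0->5) — executes, giving 5 — identical to its old value.
  sig7: dirty, but its reads are unchanged (sig4 unchanged, sig5 unchanged); cached 5 stands.
  sig8: dirty, but its reads are unchanged (sig7 unchanged, sig5 unchanged); cached 5 stands.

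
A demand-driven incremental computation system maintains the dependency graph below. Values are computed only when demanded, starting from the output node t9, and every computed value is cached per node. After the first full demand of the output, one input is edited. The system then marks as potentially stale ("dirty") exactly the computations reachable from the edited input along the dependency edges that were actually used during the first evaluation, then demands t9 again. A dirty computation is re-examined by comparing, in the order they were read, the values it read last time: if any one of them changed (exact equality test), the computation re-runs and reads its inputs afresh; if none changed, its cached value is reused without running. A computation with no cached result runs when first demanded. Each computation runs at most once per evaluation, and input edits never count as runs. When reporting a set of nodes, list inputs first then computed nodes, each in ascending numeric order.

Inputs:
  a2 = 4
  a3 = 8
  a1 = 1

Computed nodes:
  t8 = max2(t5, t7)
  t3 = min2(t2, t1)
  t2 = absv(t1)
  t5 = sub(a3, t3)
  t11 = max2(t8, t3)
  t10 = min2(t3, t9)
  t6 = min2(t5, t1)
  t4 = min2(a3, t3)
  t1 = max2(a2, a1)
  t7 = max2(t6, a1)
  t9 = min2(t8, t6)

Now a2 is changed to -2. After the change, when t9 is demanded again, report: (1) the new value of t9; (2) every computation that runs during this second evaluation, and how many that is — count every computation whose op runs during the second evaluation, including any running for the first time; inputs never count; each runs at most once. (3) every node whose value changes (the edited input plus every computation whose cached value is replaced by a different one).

New value of t9: 1.
Computations that run: t1, t2, t3, t5, t6, t7, t8, t9 — 8 in total.
Values that change: a2, t1, t2, t3, t5, t6, t7, t8, t9.

First evaluation (everything demanded from the output):
  t1 = max2(4, 1) = 4
  t2 = absv(4) = 4
  t3 = min2(4, 4) = 4
  t5 = sub(8, 4) = 4
  t6 = min2(4, 4) = 4
  t7 = max2(4, 1) = 4
  t8 = max2(4, 4) = 4
  t9 = min2(4, 4) = 4

Propagation after the edit:
  t1: runs — a2 4->-2; result 1.
  t2: runs — t1 4->1; result 1.
  t3: runs — t2 4->1; t1 4->1; result 1.
  t5: runs — t3 4->1; result 7.
  t6: runs — t5 4->7; t1 4->1; result 1.
  t7: runs — t6 4->1; result 1.
  t8: runs — t5 4->7; t7 4->1; result 7.
  t9: runs — t8 4->7; t6 4->1; result 1.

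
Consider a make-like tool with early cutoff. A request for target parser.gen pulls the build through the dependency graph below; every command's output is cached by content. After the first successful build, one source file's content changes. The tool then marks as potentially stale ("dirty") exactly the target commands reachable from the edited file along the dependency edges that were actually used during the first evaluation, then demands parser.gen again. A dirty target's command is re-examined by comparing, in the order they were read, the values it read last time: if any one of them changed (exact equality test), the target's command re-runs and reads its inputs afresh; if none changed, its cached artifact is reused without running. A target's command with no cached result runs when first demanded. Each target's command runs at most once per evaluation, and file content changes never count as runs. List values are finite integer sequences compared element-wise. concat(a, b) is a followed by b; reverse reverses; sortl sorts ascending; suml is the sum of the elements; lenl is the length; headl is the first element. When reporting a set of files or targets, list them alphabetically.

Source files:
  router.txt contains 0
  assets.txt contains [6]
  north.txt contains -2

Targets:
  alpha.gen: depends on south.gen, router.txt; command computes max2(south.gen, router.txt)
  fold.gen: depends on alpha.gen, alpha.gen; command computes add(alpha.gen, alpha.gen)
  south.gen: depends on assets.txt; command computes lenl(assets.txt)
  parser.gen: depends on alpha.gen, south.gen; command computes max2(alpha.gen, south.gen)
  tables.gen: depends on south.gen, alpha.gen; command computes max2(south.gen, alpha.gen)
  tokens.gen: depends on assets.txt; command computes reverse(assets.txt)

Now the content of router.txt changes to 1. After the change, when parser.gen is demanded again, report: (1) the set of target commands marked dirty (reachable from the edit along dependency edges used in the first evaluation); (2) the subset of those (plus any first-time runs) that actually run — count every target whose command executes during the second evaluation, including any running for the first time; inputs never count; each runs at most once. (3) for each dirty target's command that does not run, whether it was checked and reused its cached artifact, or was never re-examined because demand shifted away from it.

First demand of the output computes:
  south.gen = lenl([6]) = 1
  alpha.gen = max2(1, 0) = 1
  parser.gen = max2(1, 1) = 1

After the edit, cleaning proceeds:
  alpha.gen: a read changed (router.txt 0->1) — executes, giving 1 — identical to its old value.
  parser.gen: dirty, but its reads are unchanged (alpha.gen unchanged, south.gen unchanged); cached 1 stands.

Note the absorption at alpha.gen: it re-runs yet its value is the same, leaving the output's value untouched.

The edit dirties: alpha.gen, parser.gen.
1 target commands run: alpha.gen.
Cache hits after checking: parser.gen.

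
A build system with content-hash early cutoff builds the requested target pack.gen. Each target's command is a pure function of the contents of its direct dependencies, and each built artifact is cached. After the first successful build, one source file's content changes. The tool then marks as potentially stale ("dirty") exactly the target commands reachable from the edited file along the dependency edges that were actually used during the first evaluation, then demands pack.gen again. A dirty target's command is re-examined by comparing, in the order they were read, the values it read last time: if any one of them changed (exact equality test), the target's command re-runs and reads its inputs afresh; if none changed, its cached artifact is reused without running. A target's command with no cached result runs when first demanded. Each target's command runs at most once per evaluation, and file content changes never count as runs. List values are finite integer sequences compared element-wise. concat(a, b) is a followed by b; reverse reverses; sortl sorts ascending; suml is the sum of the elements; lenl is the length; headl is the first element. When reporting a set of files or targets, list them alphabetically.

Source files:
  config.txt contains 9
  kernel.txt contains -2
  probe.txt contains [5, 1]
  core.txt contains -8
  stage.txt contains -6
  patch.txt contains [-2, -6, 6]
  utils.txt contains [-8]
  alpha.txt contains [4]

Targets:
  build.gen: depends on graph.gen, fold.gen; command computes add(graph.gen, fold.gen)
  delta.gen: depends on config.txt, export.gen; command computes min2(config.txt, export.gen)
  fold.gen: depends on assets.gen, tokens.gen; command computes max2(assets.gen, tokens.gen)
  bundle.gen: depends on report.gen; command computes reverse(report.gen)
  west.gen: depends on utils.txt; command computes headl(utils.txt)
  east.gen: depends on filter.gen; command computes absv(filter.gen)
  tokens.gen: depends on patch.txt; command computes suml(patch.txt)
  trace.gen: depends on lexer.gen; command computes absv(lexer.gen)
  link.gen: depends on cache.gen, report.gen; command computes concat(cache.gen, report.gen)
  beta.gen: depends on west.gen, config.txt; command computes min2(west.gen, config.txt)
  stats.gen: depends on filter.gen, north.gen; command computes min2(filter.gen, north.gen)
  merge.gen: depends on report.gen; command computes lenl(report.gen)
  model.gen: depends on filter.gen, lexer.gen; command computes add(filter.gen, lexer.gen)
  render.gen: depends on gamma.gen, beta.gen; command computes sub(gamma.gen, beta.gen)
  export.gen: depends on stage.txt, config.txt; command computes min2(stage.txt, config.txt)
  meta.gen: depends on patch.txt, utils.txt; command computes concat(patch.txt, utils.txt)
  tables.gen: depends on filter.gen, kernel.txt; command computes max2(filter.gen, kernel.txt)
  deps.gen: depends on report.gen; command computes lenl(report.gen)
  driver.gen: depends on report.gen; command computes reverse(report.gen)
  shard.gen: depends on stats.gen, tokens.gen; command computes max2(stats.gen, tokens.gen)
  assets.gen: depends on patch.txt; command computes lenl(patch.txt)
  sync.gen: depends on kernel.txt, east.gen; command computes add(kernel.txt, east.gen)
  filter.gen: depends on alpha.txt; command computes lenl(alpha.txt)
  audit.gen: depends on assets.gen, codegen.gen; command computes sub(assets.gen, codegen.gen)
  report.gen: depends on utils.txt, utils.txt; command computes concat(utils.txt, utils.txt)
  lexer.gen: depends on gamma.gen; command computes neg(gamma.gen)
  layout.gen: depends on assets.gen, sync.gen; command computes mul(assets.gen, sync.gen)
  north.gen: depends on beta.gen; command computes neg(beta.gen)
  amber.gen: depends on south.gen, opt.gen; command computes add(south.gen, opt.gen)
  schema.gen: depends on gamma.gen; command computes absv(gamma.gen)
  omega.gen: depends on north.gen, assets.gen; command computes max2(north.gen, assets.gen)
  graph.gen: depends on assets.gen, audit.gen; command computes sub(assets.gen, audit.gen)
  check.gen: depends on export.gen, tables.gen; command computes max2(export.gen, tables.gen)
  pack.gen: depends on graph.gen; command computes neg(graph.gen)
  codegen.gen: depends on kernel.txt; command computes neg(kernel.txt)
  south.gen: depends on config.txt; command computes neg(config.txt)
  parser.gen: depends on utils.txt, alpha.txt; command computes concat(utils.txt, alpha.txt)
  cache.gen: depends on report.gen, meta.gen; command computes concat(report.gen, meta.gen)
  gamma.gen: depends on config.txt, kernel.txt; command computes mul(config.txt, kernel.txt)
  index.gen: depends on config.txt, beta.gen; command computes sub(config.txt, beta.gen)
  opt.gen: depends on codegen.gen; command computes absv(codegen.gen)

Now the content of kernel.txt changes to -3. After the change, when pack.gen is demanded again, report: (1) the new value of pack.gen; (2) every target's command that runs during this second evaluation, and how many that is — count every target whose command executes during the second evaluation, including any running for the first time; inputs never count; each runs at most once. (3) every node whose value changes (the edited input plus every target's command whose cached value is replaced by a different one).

New value of pack.gen: -3.
Target commands that run: audit.gen, codegen.gen, graph.gen, pack.gen — 4 in total.
Values that change: audit.gen, codegen.gen, graph.gen, kernel.txt, pack.gen.

First evaluation (everything demanded from the output):
  assets.gen = lenl([-2, -6, 6]) = 3
  codegen.gen = neg(-2) = 2
  audit.gen = sub(3, 2) = 1
  graph.gen = sub(3, 1) = 2
  pack.gen = neg(2) = -2

Propagation after the edit:
  codegen.gen: runs — kernel.txt -2->-3; result 3.
  audit.gen: runs — codegen.gen 2->3; result 0.
  graph.gen: runs — audit.gen 1->0; result 3.
  pack.gen: runs — graph.gen 2->3; result -3.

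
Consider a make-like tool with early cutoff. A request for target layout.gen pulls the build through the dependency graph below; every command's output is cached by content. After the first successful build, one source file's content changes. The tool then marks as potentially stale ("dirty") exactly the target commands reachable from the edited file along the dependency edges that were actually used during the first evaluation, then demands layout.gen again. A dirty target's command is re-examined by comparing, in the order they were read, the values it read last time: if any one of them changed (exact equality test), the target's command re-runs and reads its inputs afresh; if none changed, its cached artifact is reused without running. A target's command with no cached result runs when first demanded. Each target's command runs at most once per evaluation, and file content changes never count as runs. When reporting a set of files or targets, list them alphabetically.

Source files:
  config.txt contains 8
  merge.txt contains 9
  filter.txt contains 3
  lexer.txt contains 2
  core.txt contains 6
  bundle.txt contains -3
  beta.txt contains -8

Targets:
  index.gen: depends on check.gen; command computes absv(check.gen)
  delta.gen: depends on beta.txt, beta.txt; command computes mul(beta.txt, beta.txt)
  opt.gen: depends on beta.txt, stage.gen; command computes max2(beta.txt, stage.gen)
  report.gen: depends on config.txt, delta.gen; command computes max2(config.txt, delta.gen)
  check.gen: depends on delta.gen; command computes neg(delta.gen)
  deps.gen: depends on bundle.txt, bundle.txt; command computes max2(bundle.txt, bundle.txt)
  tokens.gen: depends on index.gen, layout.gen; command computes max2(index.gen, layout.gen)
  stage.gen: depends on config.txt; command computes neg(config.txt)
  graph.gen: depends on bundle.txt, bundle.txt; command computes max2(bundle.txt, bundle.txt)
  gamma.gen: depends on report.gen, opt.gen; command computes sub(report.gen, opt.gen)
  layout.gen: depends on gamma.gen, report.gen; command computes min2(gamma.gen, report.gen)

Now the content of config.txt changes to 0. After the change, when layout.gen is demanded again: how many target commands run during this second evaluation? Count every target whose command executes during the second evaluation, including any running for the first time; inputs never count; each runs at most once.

First demand of the output computes:
  delta.gen = mul(-8, -8) = 64
  report.gen = max2(8, 64) = 64
  stage.gen = neg(8) = -8
  opt.gen = max2(-8, -8) = -8
  gamma.gen = sub(64, -8) = 72
  layout.gen = min2(72, 64) = 64

After the edit, cleaning proceeds:
  report.gen: a read changed (config.txt 8->0) — executes, giving 64 — identical to its old value.
  stage.gen: a read changed (config.txt 8->0) — executes, giving 0.
  opt.gen: a read changed (stage.gen -8->0) — executes, giving 0.
  gamma.gen: a read changed (opt.gen -8->0) — executes, giving 64.
  layout.gen: a read changed (gamma.gen 72->64) — executes, giving 64 — identical to its old value.

5 target commands run: gamma.gen, layout.gen, opt.gen, report.gen, stage.gen.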